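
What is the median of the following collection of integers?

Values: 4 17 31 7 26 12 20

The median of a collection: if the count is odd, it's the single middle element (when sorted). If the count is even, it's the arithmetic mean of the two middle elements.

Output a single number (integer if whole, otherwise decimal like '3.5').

Answer: 17

Derivation:
Step 1: insert 4 -> lo=[4] (size 1, max 4) hi=[] (size 0) -> median=4
Step 2: insert 17 -> lo=[4] (size 1, max 4) hi=[17] (size 1, min 17) -> median=10.5
Step 3: insert 31 -> lo=[4, 17] (size 2, max 17) hi=[31] (size 1, min 31) -> median=17
Step 4: insert 7 -> lo=[4, 7] (size 2, max 7) hi=[17, 31] (size 2, min 17) -> median=12
Step 5: insert 26 -> lo=[4, 7, 17] (size 3, max 17) hi=[26, 31] (size 2, min 26) -> median=17
Step 6: insert 12 -> lo=[4, 7, 12] (size 3, max 12) hi=[17, 26, 31] (size 3, min 17) -> median=14.5
Step 7: insert 20 -> lo=[4, 7, 12, 17] (size 4, max 17) hi=[20, 26, 31] (size 3, min 20) -> median=17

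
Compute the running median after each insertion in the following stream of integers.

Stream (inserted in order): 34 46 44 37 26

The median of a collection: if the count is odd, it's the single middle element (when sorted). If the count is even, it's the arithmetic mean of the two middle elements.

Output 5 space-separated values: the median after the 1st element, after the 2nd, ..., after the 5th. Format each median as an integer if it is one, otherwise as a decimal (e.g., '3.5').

Step 1: insert 34 -> lo=[34] (size 1, max 34) hi=[] (size 0) -> median=34
Step 2: insert 46 -> lo=[34] (size 1, max 34) hi=[46] (size 1, min 46) -> median=40
Step 3: insert 44 -> lo=[34, 44] (size 2, max 44) hi=[46] (size 1, min 46) -> median=44
Step 4: insert 37 -> lo=[34, 37] (size 2, max 37) hi=[44, 46] (size 2, min 44) -> median=40.5
Step 5: insert 26 -> lo=[26, 34, 37] (size 3, max 37) hi=[44, 46] (size 2, min 44) -> median=37

Answer: 34 40 44 40.5 37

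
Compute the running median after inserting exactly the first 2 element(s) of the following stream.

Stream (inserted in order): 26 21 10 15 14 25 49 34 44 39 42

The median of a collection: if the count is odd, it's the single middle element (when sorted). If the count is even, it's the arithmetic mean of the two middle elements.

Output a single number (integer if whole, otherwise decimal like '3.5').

Step 1: insert 26 -> lo=[26] (size 1, max 26) hi=[] (size 0) -> median=26
Step 2: insert 21 -> lo=[21] (size 1, max 21) hi=[26] (size 1, min 26) -> median=23.5

Answer: 23.5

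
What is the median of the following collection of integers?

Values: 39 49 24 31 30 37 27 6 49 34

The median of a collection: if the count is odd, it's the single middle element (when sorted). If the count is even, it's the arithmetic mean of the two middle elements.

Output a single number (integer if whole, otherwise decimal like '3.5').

Answer: 32.5

Derivation:
Step 1: insert 39 -> lo=[39] (size 1, max 39) hi=[] (size 0) -> median=39
Step 2: insert 49 -> lo=[39] (size 1, max 39) hi=[49] (size 1, min 49) -> median=44
Step 3: insert 24 -> lo=[24, 39] (size 2, max 39) hi=[49] (size 1, min 49) -> median=39
Step 4: insert 31 -> lo=[24, 31] (size 2, max 31) hi=[39, 49] (size 2, min 39) -> median=35
Step 5: insert 30 -> lo=[24, 30, 31] (size 3, max 31) hi=[39, 49] (size 2, min 39) -> median=31
Step 6: insert 37 -> lo=[24, 30, 31] (size 3, max 31) hi=[37, 39, 49] (size 3, min 37) -> median=34
Step 7: insert 27 -> lo=[24, 27, 30, 31] (size 4, max 31) hi=[37, 39, 49] (size 3, min 37) -> median=31
Step 8: insert 6 -> lo=[6, 24, 27, 30] (size 4, max 30) hi=[31, 37, 39, 49] (size 4, min 31) -> median=30.5
Step 9: insert 49 -> lo=[6, 24, 27, 30, 31] (size 5, max 31) hi=[37, 39, 49, 49] (size 4, min 37) -> median=31
Step 10: insert 34 -> lo=[6, 24, 27, 30, 31] (size 5, max 31) hi=[34, 37, 39, 49, 49] (size 5, min 34) -> median=32.5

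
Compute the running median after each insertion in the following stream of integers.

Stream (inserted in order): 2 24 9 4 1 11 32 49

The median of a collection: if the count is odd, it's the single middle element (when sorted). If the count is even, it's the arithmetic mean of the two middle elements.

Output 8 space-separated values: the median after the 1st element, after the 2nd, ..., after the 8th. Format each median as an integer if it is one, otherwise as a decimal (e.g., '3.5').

Step 1: insert 2 -> lo=[2] (size 1, max 2) hi=[] (size 0) -> median=2
Step 2: insert 24 -> lo=[2] (size 1, max 2) hi=[24] (size 1, min 24) -> median=13
Step 3: insert 9 -> lo=[2, 9] (size 2, max 9) hi=[24] (size 1, min 24) -> median=9
Step 4: insert 4 -> lo=[2, 4] (size 2, max 4) hi=[9, 24] (size 2, min 9) -> median=6.5
Step 5: insert 1 -> lo=[1, 2, 4] (size 3, max 4) hi=[9, 24] (size 2, min 9) -> median=4
Step 6: insert 11 -> lo=[1, 2, 4] (size 3, max 4) hi=[9, 11, 24] (size 3, min 9) -> median=6.5
Step 7: insert 32 -> lo=[1, 2, 4, 9] (size 4, max 9) hi=[11, 24, 32] (size 3, min 11) -> median=9
Step 8: insert 49 -> lo=[1, 2, 4, 9] (size 4, max 9) hi=[11, 24, 32, 49] (size 4, min 11) -> median=10

Answer: 2 13 9 6.5 4 6.5 9 10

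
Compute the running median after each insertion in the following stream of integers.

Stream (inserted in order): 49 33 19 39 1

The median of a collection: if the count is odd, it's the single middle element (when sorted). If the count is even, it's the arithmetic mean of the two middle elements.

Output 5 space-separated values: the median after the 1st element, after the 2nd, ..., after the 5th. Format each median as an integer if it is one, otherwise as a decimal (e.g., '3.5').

Answer: 49 41 33 36 33

Derivation:
Step 1: insert 49 -> lo=[49] (size 1, max 49) hi=[] (size 0) -> median=49
Step 2: insert 33 -> lo=[33] (size 1, max 33) hi=[49] (size 1, min 49) -> median=41
Step 3: insert 19 -> lo=[19, 33] (size 2, max 33) hi=[49] (size 1, min 49) -> median=33
Step 4: insert 39 -> lo=[19, 33] (size 2, max 33) hi=[39, 49] (size 2, min 39) -> median=36
Step 5: insert 1 -> lo=[1, 19, 33] (size 3, max 33) hi=[39, 49] (size 2, min 39) -> median=33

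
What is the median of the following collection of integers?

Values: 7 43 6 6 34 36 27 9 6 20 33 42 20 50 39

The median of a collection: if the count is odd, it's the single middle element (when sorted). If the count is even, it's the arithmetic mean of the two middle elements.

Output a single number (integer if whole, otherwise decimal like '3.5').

Answer: 27

Derivation:
Step 1: insert 7 -> lo=[7] (size 1, max 7) hi=[] (size 0) -> median=7
Step 2: insert 43 -> lo=[7] (size 1, max 7) hi=[43] (size 1, min 43) -> median=25
Step 3: insert 6 -> lo=[6, 7] (size 2, max 7) hi=[43] (size 1, min 43) -> median=7
Step 4: insert 6 -> lo=[6, 6] (size 2, max 6) hi=[7, 43] (size 2, min 7) -> median=6.5
Step 5: insert 34 -> lo=[6, 6, 7] (size 3, max 7) hi=[34, 43] (size 2, min 34) -> median=7
Step 6: insert 36 -> lo=[6, 6, 7] (size 3, max 7) hi=[34, 36, 43] (size 3, min 34) -> median=20.5
Step 7: insert 27 -> lo=[6, 6, 7, 27] (size 4, max 27) hi=[34, 36, 43] (size 3, min 34) -> median=27
Step 8: insert 9 -> lo=[6, 6, 7, 9] (size 4, max 9) hi=[27, 34, 36, 43] (size 4, min 27) -> median=18
Step 9: insert 6 -> lo=[6, 6, 6, 7, 9] (size 5, max 9) hi=[27, 34, 36, 43] (size 4, min 27) -> median=9
Step 10: insert 20 -> lo=[6, 6, 6, 7, 9] (size 5, max 9) hi=[20, 27, 34, 36, 43] (size 5, min 20) -> median=14.5
Step 11: insert 33 -> lo=[6, 6, 6, 7, 9, 20] (size 6, max 20) hi=[27, 33, 34, 36, 43] (size 5, min 27) -> median=20
Step 12: insert 42 -> lo=[6, 6, 6, 7, 9, 20] (size 6, max 20) hi=[27, 33, 34, 36, 42, 43] (size 6, min 27) -> median=23.5
Step 13: insert 20 -> lo=[6, 6, 6, 7, 9, 20, 20] (size 7, max 20) hi=[27, 33, 34, 36, 42, 43] (size 6, min 27) -> median=20
Step 14: insert 50 -> lo=[6, 6, 6, 7, 9, 20, 20] (size 7, max 20) hi=[27, 33, 34, 36, 42, 43, 50] (size 7, min 27) -> median=23.5
Step 15: insert 39 -> lo=[6, 6, 6, 7, 9, 20, 20, 27] (size 8, max 27) hi=[33, 34, 36, 39, 42, 43, 50] (size 7, min 33) -> median=27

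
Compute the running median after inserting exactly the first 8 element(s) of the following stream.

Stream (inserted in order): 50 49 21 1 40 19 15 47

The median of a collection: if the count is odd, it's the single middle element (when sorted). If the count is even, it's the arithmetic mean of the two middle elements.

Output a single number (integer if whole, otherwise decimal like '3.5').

Answer: 30.5

Derivation:
Step 1: insert 50 -> lo=[50] (size 1, max 50) hi=[] (size 0) -> median=50
Step 2: insert 49 -> lo=[49] (size 1, max 49) hi=[50] (size 1, min 50) -> median=49.5
Step 3: insert 21 -> lo=[21, 49] (size 2, max 49) hi=[50] (size 1, min 50) -> median=49
Step 4: insert 1 -> lo=[1, 21] (size 2, max 21) hi=[49, 50] (size 2, min 49) -> median=35
Step 5: insert 40 -> lo=[1, 21, 40] (size 3, max 40) hi=[49, 50] (size 2, min 49) -> median=40
Step 6: insert 19 -> lo=[1, 19, 21] (size 3, max 21) hi=[40, 49, 50] (size 3, min 40) -> median=30.5
Step 7: insert 15 -> lo=[1, 15, 19, 21] (size 4, max 21) hi=[40, 49, 50] (size 3, min 40) -> median=21
Step 8: insert 47 -> lo=[1, 15, 19, 21] (size 4, max 21) hi=[40, 47, 49, 50] (size 4, min 40) -> median=30.5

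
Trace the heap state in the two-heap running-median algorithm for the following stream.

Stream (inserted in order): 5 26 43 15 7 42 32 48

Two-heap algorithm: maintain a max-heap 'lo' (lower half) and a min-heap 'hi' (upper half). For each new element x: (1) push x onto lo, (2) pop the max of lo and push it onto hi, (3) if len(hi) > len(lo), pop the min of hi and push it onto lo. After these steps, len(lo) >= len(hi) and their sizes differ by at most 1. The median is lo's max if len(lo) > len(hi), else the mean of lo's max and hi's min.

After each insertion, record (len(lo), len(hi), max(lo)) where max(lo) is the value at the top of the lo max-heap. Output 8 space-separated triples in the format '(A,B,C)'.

Answer: (1,0,5) (1,1,5) (2,1,26) (2,2,15) (3,2,15) (3,3,15) (4,3,26) (4,4,26)

Derivation:
Step 1: insert 5 -> lo=[5] hi=[] -> (len(lo)=1, len(hi)=0, max(lo)=5)
Step 2: insert 26 -> lo=[5] hi=[26] -> (len(lo)=1, len(hi)=1, max(lo)=5)
Step 3: insert 43 -> lo=[5, 26] hi=[43] -> (len(lo)=2, len(hi)=1, max(lo)=26)
Step 4: insert 15 -> lo=[5, 15] hi=[26, 43] -> (len(lo)=2, len(hi)=2, max(lo)=15)
Step 5: insert 7 -> lo=[5, 7, 15] hi=[26, 43] -> (len(lo)=3, len(hi)=2, max(lo)=15)
Step 6: insert 42 -> lo=[5, 7, 15] hi=[26, 42, 43] -> (len(lo)=3, len(hi)=3, max(lo)=15)
Step 7: insert 32 -> lo=[5, 7, 15, 26] hi=[32, 42, 43] -> (len(lo)=4, len(hi)=3, max(lo)=26)
Step 8: insert 48 -> lo=[5, 7, 15, 26] hi=[32, 42, 43, 48] -> (len(lo)=4, len(hi)=4, max(lo)=26)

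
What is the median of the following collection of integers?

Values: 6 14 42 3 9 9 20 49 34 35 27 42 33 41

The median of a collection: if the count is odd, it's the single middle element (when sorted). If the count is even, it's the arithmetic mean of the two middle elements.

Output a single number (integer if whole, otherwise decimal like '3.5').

Answer: 30

Derivation:
Step 1: insert 6 -> lo=[6] (size 1, max 6) hi=[] (size 0) -> median=6
Step 2: insert 14 -> lo=[6] (size 1, max 6) hi=[14] (size 1, min 14) -> median=10
Step 3: insert 42 -> lo=[6, 14] (size 2, max 14) hi=[42] (size 1, min 42) -> median=14
Step 4: insert 3 -> lo=[3, 6] (size 2, max 6) hi=[14, 42] (size 2, min 14) -> median=10
Step 5: insert 9 -> lo=[3, 6, 9] (size 3, max 9) hi=[14, 42] (size 2, min 14) -> median=9
Step 6: insert 9 -> lo=[3, 6, 9] (size 3, max 9) hi=[9, 14, 42] (size 3, min 9) -> median=9
Step 7: insert 20 -> lo=[3, 6, 9, 9] (size 4, max 9) hi=[14, 20, 42] (size 3, min 14) -> median=9
Step 8: insert 49 -> lo=[3, 6, 9, 9] (size 4, max 9) hi=[14, 20, 42, 49] (size 4, min 14) -> median=11.5
Step 9: insert 34 -> lo=[3, 6, 9, 9, 14] (size 5, max 14) hi=[20, 34, 42, 49] (size 4, min 20) -> median=14
Step 10: insert 35 -> lo=[3, 6, 9, 9, 14] (size 5, max 14) hi=[20, 34, 35, 42, 49] (size 5, min 20) -> median=17
Step 11: insert 27 -> lo=[3, 6, 9, 9, 14, 20] (size 6, max 20) hi=[27, 34, 35, 42, 49] (size 5, min 27) -> median=20
Step 12: insert 42 -> lo=[3, 6, 9, 9, 14, 20] (size 6, max 20) hi=[27, 34, 35, 42, 42, 49] (size 6, min 27) -> median=23.5
Step 13: insert 33 -> lo=[3, 6, 9, 9, 14, 20, 27] (size 7, max 27) hi=[33, 34, 35, 42, 42, 49] (size 6, min 33) -> median=27
Step 14: insert 41 -> lo=[3, 6, 9, 9, 14, 20, 27] (size 7, max 27) hi=[33, 34, 35, 41, 42, 42, 49] (size 7, min 33) -> median=30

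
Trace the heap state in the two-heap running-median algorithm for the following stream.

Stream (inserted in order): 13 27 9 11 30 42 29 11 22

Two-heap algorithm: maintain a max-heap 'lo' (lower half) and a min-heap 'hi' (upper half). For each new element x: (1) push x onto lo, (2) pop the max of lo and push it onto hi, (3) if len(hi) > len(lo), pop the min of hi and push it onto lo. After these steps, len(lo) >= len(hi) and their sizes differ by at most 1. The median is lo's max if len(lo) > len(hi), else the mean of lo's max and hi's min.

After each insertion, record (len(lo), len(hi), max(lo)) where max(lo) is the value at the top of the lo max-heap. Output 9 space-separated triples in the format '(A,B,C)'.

Step 1: insert 13 -> lo=[13] hi=[] -> (len(lo)=1, len(hi)=0, max(lo)=13)
Step 2: insert 27 -> lo=[13] hi=[27] -> (len(lo)=1, len(hi)=1, max(lo)=13)
Step 3: insert 9 -> lo=[9, 13] hi=[27] -> (len(lo)=2, len(hi)=1, max(lo)=13)
Step 4: insert 11 -> lo=[9, 11] hi=[13, 27] -> (len(lo)=2, len(hi)=2, max(lo)=11)
Step 5: insert 30 -> lo=[9, 11, 13] hi=[27, 30] -> (len(lo)=3, len(hi)=2, max(lo)=13)
Step 6: insert 42 -> lo=[9, 11, 13] hi=[27, 30, 42] -> (len(lo)=3, len(hi)=3, max(lo)=13)
Step 7: insert 29 -> lo=[9, 11, 13, 27] hi=[29, 30, 42] -> (len(lo)=4, len(hi)=3, max(lo)=27)
Step 8: insert 11 -> lo=[9, 11, 11, 13] hi=[27, 29, 30, 42] -> (len(lo)=4, len(hi)=4, max(lo)=13)
Step 9: insert 22 -> lo=[9, 11, 11, 13, 22] hi=[27, 29, 30, 42] -> (len(lo)=5, len(hi)=4, max(lo)=22)

Answer: (1,0,13) (1,1,13) (2,1,13) (2,2,11) (3,2,13) (3,3,13) (4,3,27) (4,4,13) (5,4,22)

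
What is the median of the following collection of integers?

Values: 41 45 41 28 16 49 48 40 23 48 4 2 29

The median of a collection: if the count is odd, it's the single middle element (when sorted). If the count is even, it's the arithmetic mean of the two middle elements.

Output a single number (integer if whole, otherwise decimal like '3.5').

Step 1: insert 41 -> lo=[41] (size 1, max 41) hi=[] (size 0) -> median=41
Step 2: insert 45 -> lo=[41] (size 1, max 41) hi=[45] (size 1, min 45) -> median=43
Step 3: insert 41 -> lo=[41, 41] (size 2, max 41) hi=[45] (size 1, min 45) -> median=41
Step 4: insert 28 -> lo=[28, 41] (size 2, max 41) hi=[41, 45] (size 2, min 41) -> median=41
Step 5: insert 16 -> lo=[16, 28, 41] (size 3, max 41) hi=[41, 45] (size 2, min 41) -> median=41
Step 6: insert 49 -> lo=[16, 28, 41] (size 3, max 41) hi=[41, 45, 49] (size 3, min 41) -> median=41
Step 7: insert 48 -> lo=[16, 28, 41, 41] (size 4, max 41) hi=[45, 48, 49] (size 3, min 45) -> median=41
Step 8: insert 40 -> lo=[16, 28, 40, 41] (size 4, max 41) hi=[41, 45, 48, 49] (size 4, min 41) -> median=41
Step 9: insert 23 -> lo=[16, 23, 28, 40, 41] (size 5, max 41) hi=[41, 45, 48, 49] (size 4, min 41) -> median=41
Step 10: insert 48 -> lo=[16, 23, 28, 40, 41] (size 5, max 41) hi=[41, 45, 48, 48, 49] (size 5, min 41) -> median=41
Step 11: insert 4 -> lo=[4, 16, 23, 28, 40, 41] (size 6, max 41) hi=[41, 45, 48, 48, 49] (size 5, min 41) -> median=41
Step 12: insert 2 -> lo=[2, 4, 16, 23, 28, 40] (size 6, max 40) hi=[41, 41, 45, 48, 48, 49] (size 6, min 41) -> median=40.5
Step 13: insert 29 -> lo=[2, 4, 16, 23, 28, 29, 40] (size 7, max 40) hi=[41, 41, 45, 48, 48, 49] (size 6, min 41) -> median=40

Answer: 40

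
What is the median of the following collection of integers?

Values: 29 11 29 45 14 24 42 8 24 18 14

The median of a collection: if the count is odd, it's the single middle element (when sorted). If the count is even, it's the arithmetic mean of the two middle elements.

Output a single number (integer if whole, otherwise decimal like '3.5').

Answer: 24

Derivation:
Step 1: insert 29 -> lo=[29] (size 1, max 29) hi=[] (size 0) -> median=29
Step 2: insert 11 -> lo=[11] (size 1, max 11) hi=[29] (size 1, min 29) -> median=20
Step 3: insert 29 -> lo=[11, 29] (size 2, max 29) hi=[29] (size 1, min 29) -> median=29
Step 4: insert 45 -> lo=[11, 29] (size 2, max 29) hi=[29, 45] (size 2, min 29) -> median=29
Step 5: insert 14 -> lo=[11, 14, 29] (size 3, max 29) hi=[29, 45] (size 2, min 29) -> median=29
Step 6: insert 24 -> lo=[11, 14, 24] (size 3, max 24) hi=[29, 29, 45] (size 3, min 29) -> median=26.5
Step 7: insert 42 -> lo=[11, 14, 24, 29] (size 4, max 29) hi=[29, 42, 45] (size 3, min 29) -> median=29
Step 8: insert 8 -> lo=[8, 11, 14, 24] (size 4, max 24) hi=[29, 29, 42, 45] (size 4, min 29) -> median=26.5
Step 9: insert 24 -> lo=[8, 11, 14, 24, 24] (size 5, max 24) hi=[29, 29, 42, 45] (size 4, min 29) -> median=24
Step 10: insert 18 -> lo=[8, 11, 14, 18, 24] (size 5, max 24) hi=[24, 29, 29, 42, 45] (size 5, min 24) -> median=24
Step 11: insert 14 -> lo=[8, 11, 14, 14, 18, 24] (size 6, max 24) hi=[24, 29, 29, 42, 45] (size 5, min 24) -> median=24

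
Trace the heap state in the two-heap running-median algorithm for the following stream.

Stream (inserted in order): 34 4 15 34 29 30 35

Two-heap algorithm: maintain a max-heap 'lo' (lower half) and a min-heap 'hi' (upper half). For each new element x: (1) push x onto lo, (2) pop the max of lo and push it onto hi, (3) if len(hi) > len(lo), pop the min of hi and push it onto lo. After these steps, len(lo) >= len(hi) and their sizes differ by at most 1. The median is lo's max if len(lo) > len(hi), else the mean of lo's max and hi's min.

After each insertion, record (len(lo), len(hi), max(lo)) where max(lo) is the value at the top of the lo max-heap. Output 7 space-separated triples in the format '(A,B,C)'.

Answer: (1,0,34) (1,1,4) (2,1,15) (2,2,15) (3,2,29) (3,3,29) (4,3,30)

Derivation:
Step 1: insert 34 -> lo=[34] hi=[] -> (len(lo)=1, len(hi)=0, max(lo)=34)
Step 2: insert 4 -> lo=[4] hi=[34] -> (len(lo)=1, len(hi)=1, max(lo)=4)
Step 3: insert 15 -> lo=[4, 15] hi=[34] -> (len(lo)=2, len(hi)=1, max(lo)=15)
Step 4: insert 34 -> lo=[4, 15] hi=[34, 34] -> (len(lo)=2, len(hi)=2, max(lo)=15)
Step 5: insert 29 -> lo=[4, 15, 29] hi=[34, 34] -> (len(lo)=3, len(hi)=2, max(lo)=29)
Step 6: insert 30 -> lo=[4, 15, 29] hi=[30, 34, 34] -> (len(lo)=3, len(hi)=3, max(lo)=29)
Step 7: insert 35 -> lo=[4, 15, 29, 30] hi=[34, 34, 35] -> (len(lo)=4, len(hi)=3, max(lo)=30)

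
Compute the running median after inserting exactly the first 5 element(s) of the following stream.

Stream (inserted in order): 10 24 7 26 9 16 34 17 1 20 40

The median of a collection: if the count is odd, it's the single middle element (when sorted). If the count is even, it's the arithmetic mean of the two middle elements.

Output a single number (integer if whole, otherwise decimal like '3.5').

Answer: 10

Derivation:
Step 1: insert 10 -> lo=[10] (size 1, max 10) hi=[] (size 0) -> median=10
Step 2: insert 24 -> lo=[10] (size 1, max 10) hi=[24] (size 1, min 24) -> median=17
Step 3: insert 7 -> lo=[7, 10] (size 2, max 10) hi=[24] (size 1, min 24) -> median=10
Step 4: insert 26 -> lo=[7, 10] (size 2, max 10) hi=[24, 26] (size 2, min 24) -> median=17
Step 5: insert 9 -> lo=[7, 9, 10] (size 3, max 10) hi=[24, 26] (size 2, min 24) -> median=10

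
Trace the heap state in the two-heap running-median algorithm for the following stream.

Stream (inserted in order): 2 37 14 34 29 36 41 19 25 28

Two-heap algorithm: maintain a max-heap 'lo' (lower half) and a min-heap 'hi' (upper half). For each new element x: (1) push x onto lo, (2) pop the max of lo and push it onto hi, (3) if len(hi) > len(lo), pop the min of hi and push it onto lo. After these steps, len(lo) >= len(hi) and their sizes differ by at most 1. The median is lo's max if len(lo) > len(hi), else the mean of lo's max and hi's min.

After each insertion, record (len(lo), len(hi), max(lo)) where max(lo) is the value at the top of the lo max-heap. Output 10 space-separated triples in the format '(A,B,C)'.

Step 1: insert 2 -> lo=[2] hi=[] -> (len(lo)=1, len(hi)=0, max(lo)=2)
Step 2: insert 37 -> lo=[2] hi=[37] -> (len(lo)=1, len(hi)=1, max(lo)=2)
Step 3: insert 14 -> lo=[2, 14] hi=[37] -> (len(lo)=2, len(hi)=1, max(lo)=14)
Step 4: insert 34 -> lo=[2, 14] hi=[34, 37] -> (len(lo)=2, len(hi)=2, max(lo)=14)
Step 5: insert 29 -> lo=[2, 14, 29] hi=[34, 37] -> (len(lo)=3, len(hi)=2, max(lo)=29)
Step 6: insert 36 -> lo=[2, 14, 29] hi=[34, 36, 37] -> (len(lo)=3, len(hi)=3, max(lo)=29)
Step 7: insert 41 -> lo=[2, 14, 29, 34] hi=[36, 37, 41] -> (len(lo)=4, len(hi)=3, max(lo)=34)
Step 8: insert 19 -> lo=[2, 14, 19, 29] hi=[34, 36, 37, 41] -> (len(lo)=4, len(hi)=4, max(lo)=29)
Step 9: insert 25 -> lo=[2, 14, 19, 25, 29] hi=[34, 36, 37, 41] -> (len(lo)=5, len(hi)=4, max(lo)=29)
Step 10: insert 28 -> lo=[2, 14, 19, 25, 28] hi=[29, 34, 36, 37, 41] -> (len(lo)=5, len(hi)=5, max(lo)=28)

Answer: (1,0,2) (1,1,2) (2,1,14) (2,2,14) (3,2,29) (3,3,29) (4,3,34) (4,4,29) (5,4,29) (5,5,28)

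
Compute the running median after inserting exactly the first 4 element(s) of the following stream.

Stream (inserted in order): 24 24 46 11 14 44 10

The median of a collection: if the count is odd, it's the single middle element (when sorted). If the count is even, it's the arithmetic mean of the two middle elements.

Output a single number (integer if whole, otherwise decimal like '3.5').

Answer: 24

Derivation:
Step 1: insert 24 -> lo=[24] (size 1, max 24) hi=[] (size 0) -> median=24
Step 2: insert 24 -> lo=[24] (size 1, max 24) hi=[24] (size 1, min 24) -> median=24
Step 3: insert 46 -> lo=[24, 24] (size 2, max 24) hi=[46] (size 1, min 46) -> median=24
Step 4: insert 11 -> lo=[11, 24] (size 2, max 24) hi=[24, 46] (size 2, min 24) -> median=24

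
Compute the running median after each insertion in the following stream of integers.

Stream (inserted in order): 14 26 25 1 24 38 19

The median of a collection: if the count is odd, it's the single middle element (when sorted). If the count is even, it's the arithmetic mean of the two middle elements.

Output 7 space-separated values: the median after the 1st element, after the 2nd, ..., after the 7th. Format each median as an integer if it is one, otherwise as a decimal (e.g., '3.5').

Answer: 14 20 25 19.5 24 24.5 24

Derivation:
Step 1: insert 14 -> lo=[14] (size 1, max 14) hi=[] (size 0) -> median=14
Step 2: insert 26 -> lo=[14] (size 1, max 14) hi=[26] (size 1, min 26) -> median=20
Step 3: insert 25 -> lo=[14, 25] (size 2, max 25) hi=[26] (size 1, min 26) -> median=25
Step 4: insert 1 -> lo=[1, 14] (size 2, max 14) hi=[25, 26] (size 2, min 25) -> median=19.5
Step 5: insert 24 -> lo=[1, 14, 24] (size 3, max 24) hi=[25, 26] (size 2, min 25) -> median=24
Step 6: insert 38 -> lo=[1, 14, 24] (size 3, max 24) hi=[25, 26, 38] (size 3, min 25) -> median=24.5
Step 7: insert 19 -> lo=[1, 14, 19, 24] (size 4, max 24) hi=[25, 26, 38] (size 3, min 25) -> median=24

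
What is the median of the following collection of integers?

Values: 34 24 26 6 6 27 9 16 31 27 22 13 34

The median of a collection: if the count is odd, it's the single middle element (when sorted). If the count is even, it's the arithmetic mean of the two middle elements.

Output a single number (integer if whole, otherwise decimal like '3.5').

Answer: 24

Derivation:
Step 1: insert 34 -> lo=[34] (size 1, max 34) hi=[] (size 0) -> median=34
Step 2: insert 24 -> lo=[24] (size 1, max 24) hi=[34] (size 1, min 34) -> median=29
Step 3: insert 26 -> lo=[24, 26] (size 2, max 26) hi=[34] (size 1, min 34) -> median=26
Step 4: insert 6 -> lo=[6, 24] (size 2, max 24) hi=[26, 34] (size 2, min 26) -> median=25
Step 5: insert 6 -> lo=[6, 6, 24] (size 3, max 24) hi=[26, 34] (size 2, min 26) -> median=24
Step 6: insert 27 -> lo=[6, 6, 24] (size 3, max 24) hi=[26, 27, 34] (size 3, min 26) -> median=25
Step 7: insert 9 -> lo=[6, 6, 9, 24] (size 4, max 24) hi=[26, 27, 34] (size 3, min 26) -> median=24
Step 8: insert 16 -> lo=[6, 6, 9, 16] (size 4, max 16) hi=[24, 26, 27, 34] (size 4, min 24) -> median=20
Step 9: insert 31 -> lo=[6, 6, 9, 16, 24] (size 5, max 24) hi=[26, 27, 31, 34] (size 4, min 26) -> median=24
Step 10: insert 27 -> lo=[6, 6, 9, 16, 24] (size 5, max 24) hi=[26, 27, 27, 31, 34] (size 5, min 26) -> median=25
Step 11: insert 22 -> lo=[6, 6, 9, 16, 22, 24] (size 6, max 24) hi=[26, 27, 27, 31, 34] (size 5, min 26) -> median=24
Step 12: insert 13 -> lo=[6, 6, 9, 13, 16, 22] (size 6, max 22) hi=[24, 26, 27, 27, 31, 34] (size 6, min 24) -> median=23
Step 13: insert 34 -> lo=[6, 6, 9, 13, 16, 22, 24] (size 7, max 24) hi=[26, 27, 27, 31, 34, 34] (size 6, min 26) -> median=24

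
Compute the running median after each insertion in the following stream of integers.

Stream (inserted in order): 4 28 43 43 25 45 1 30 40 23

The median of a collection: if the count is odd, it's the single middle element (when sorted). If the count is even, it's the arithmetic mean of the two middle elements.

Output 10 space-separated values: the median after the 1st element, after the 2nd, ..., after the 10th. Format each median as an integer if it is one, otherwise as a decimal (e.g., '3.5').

Step 1: insert 4 -> lo=[4] (size 1, max 4) hi=[] (size 0) -> median=4
Step 2: insert 28 -> lo=[4] (size 1, max 4) hi=[28] (size 1, min 28) -> median=16
Step 3: insert 43 -> lo=[4, 28] (size 2, max 28) hi=[43] (size 1, min 43) -> median=28
Step 4: insert 43 -> lo=[4, 28] (size 2, max 28) hi=[43, 43] (size 2, min 43) -> median=35.5
Step 5: insert 25 -> lo=[4, 25, 28] (size 3, max 28) hi=[43, 43] (size 2, min 43) -> median=28
Step 6: insert 45 -> lo=[4, 25, 28] (size 3, max 28) hi=[43, 43, 45] (size 3, min 43) -> median=35.5
Step 7: insert 1 -> lo=[1, 4, 25, 28] (size 4, max 28) hi=[43, 43, 45] (size 3, min 43) -> median=28
Step 8: insert 30 -> lo=[1, 4, 25, 28] (size 4, max 28) hi=[30, 43, 43, 45] (size 4, min 30) -> median=29
Step 9: insert 40 -> lo=[1, 4, 25, 28, 30] (size 5, max 30) hi=[40, 43, 43, 45] (size 4, min 40) -> median=30
Step 10: insert 23 -> lo=[1, 4, 23, 25, 28] (size 5, max 28) hi=[30, 40, 43, 43, 45] (size 5, min 30) -> median=29

Answer: 4 16 28 35.5 28 35.5 28 29 30 29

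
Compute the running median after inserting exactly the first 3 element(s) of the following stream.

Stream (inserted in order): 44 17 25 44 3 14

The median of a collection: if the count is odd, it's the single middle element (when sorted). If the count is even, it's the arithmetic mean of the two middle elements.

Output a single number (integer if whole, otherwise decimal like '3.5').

Step 1: insert 44 -> lo=[44] (size 1, max 44) hi=[] (size 0) -> median=44
Step 2: insert 17 -> lo=[17] (size 1, max 17) hi=[44] (size 1, min 44) -> median=30.5
Step 3: insert 25 -> lo=[17, 25] (size 2, max 25) hi=[44] (size 1, min 44) -> median=25

Answer: 25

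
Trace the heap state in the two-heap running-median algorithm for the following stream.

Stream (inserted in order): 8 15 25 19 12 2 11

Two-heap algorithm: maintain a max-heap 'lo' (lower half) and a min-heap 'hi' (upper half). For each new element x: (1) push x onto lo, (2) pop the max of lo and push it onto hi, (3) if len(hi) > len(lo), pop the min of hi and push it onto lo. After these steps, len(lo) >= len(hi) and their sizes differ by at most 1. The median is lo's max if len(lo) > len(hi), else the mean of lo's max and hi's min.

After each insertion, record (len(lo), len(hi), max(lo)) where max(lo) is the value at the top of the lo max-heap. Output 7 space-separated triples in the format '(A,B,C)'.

Answer: (1,0,8) (1,1,8) (2,1,15) (2,2,15) (3,2,15) (3,3,12) (4,3,12)

Derivation:
Step 1: insert 8 -> lo=[8] hi=[] -> (len(lo)=1, len(hi)=0, max(lo)=8)
Step 2: insert 15 -> lo=[8] hi=[15] -> (len(lo)=1, len(hi)=1, max(lo)=8)
Step 3: insert 25 -> lo=[8, 15] hi=[25] -> (len(lo)=2, len(hi)=1, max(lo)=15)
Step 4: insert 19 -> lo=[8, 15] hi=[19, 25] -> (len(lo)=2, len(hi)=2, max(lo)=15)
Step 5: insert 12 -> lo=[8, 12, 15] hi=[19, 25] -> (len(lo)=3, len(hi)=2, max(lo)=15)
Step 6: insert 2 -> lo=[2, 8, 12] hi=[15, 19, 25] -> (len(lo)=3, len(hi)=3, max(lo)=12)
Step 7: insert 11 -> lo=[2, 8, 11, 12] hi=[15, 19, 25] -> (len(lo)=4, len(hi)=3, max(lo)=12)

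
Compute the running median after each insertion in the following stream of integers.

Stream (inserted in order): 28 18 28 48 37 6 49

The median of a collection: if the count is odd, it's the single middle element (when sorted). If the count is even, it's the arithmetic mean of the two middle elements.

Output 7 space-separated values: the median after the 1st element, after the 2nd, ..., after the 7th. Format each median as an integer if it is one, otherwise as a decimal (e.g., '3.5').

Answer: 28 23 28 28 28 28 28

Derivation:
Step 1: insert 28 -> lo=[28] (size 1, max 28) hi=[] (size 0) -> median=28
Step 2: insert 18 -> lo=[18] (size 1, max 18) hi=[28] (size 1, min 28) -> median=23
Step 3: insert 28 -> lo=[18, 28] (size 2, max 28) hi=[28] (size 1, min 28) -> median=28
Step 4: insert 48 -> lo=[18, 28] (size 2, max 28) hi=[28, 48] (size 2, min 28) -> median=28
Step 5: insert 37 -> lo=[18, 28, 28] (size 3, max 28) hi=[37, 48] (size 2, min 37) -> median=28
Step 6: insert 6 -> lo=[6, 18, 28] (size 3, max 28) hi=[28, 37, 48] (size 3, min 28) -> median=28
Step 7: insert 49 -> lo=[6, 18, 28, 28] (size 4, max 28) hi=[37, 48, 49] (size 3, min 37) -> median=28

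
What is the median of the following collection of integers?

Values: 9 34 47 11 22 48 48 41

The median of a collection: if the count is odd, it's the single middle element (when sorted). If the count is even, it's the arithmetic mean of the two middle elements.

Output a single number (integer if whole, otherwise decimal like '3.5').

Step 1: insert 9 -> lo=[9] (size 1, max 9) hi=[] (size 0) -> median=9
Step 2: insert 34 -> lo=[9] (size 1, max 9) hi=[34] (size 1, min 34) -> median=21.5
Step 3: insert 47 -> lo=[9, 34] (size 2, max 34) hi=[47] (size 1, min 47) -> median=34
Step 4: insert 11 -> lo=[9, 11] (size 2, max 11) hi=[34, 47] (size 2, min 34) -> median=22.5
Step 5: insert 22 -> lo=[9, 11, 22] (size 3, max 22) hi=[34, 47] (size 2, min 34) -> median=22
Step 6: insert 48 -> lo=[9, 11, 22] (size 3, max 22) hi=[34, 47, 48] (size 3, min 34) -> median=28
Step 7: insert 48 -> lo=[9, 11, 22, 34] (size 4, max 34) hi=[47, 48, 48] (size 3, min 47) -> median=34
Step 8: insert 41 -> lo=[9, 11, 22, 34] (size 4, max 34) hi=[41, 47, 48, 48] (size 4, min 41) -> median=37.5

Answer: 37.5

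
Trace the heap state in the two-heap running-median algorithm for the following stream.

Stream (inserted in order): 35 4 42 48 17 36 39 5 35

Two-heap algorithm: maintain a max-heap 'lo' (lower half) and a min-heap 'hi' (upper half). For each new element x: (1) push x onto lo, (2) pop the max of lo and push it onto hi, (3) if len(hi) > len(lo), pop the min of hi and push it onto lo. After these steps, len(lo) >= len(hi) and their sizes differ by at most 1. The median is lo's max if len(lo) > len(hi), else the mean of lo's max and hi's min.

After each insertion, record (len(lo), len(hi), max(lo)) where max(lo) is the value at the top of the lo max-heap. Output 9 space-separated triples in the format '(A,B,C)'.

Step 1: insert 35 -> lo=[35] hi=[] -> (len(lo)=1, len(hi)=0, max(lo)=35)
Step 2: insert 4 -> lo=[4] hi=[35] -> (len(lo)=1, len(hi)=1, max(lo)=4)
Step 3: insert 42 -> lo=[4, 35] hi=[42] -> (len(lo)=2, len(hi)=1, max(lo)=35)
Step 4: insert 48 -> lo=[4, 35] hi=[42, 48] -> (len(lo)=2, len(hi)=2, max(lo)=35)
Step 5: insert 17 -> lo=[4, 17, 35] hi=[42, 48] -> (len(lo)=3, len(hi)=2, max(lo)=35)
Step 6: insert 36 -> lo=[4, 17, 35] hi=[36, 42, 48] -> (len(lo)=3, len(hi)=3, max(lo)=35)
Step 7: insert 39 -> lo=[4, 17, 35, 36] hi=[39, 42, 48] -> (len(lo)=4, len(hi)=3, max(lo)=36)
Step 8: insert 5 -> lo=[4, 5, 17, 35] hi=[36, 39, 42, 48] -> (len(lo)=4, len(hi)=4, max(lo)=35)
Step 9: insert 35 -> lo=[4, 5, 17, 35, 35] hi=[36, 39, 42, 48] -> (len(lo)=5, len(hi)=4, max(lo)=35)

Answer: (1,0,35) (1,1,4) (2,1,35) (2,2,35) (3,2,35) (3,3,35) (4,3,36) (4,4,35) (5,4,35)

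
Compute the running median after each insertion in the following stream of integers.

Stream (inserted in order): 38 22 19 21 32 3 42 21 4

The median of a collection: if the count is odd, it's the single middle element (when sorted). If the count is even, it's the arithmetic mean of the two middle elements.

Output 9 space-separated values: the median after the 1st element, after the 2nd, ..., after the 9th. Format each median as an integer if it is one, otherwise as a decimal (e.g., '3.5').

Answer: 38 30 22 21.5 22 21.5 22 21.5 21

Derivation:
Step 1: insert 38 -> lo=[38] (size 1, max 38) hi=[] (size 0) -> median=38
Step 2: insert 22 -> lo=[22] (size 1, max 22) hi=[38] (size 1, min 38) -> median=30
Step 3: insert 19 -> lo=[19, 22] (size 2, max 22) hi=[38] (size 1, min 38) -> median=22
Step 4: insert 21 -> lo=[19, 21] (size 2, max 21) hi=[22, 38] (size 2, min 22) -> median=21.5
Step 5: insert 32 -> lo=[19, 21, 22] (size 3, max 22) hi=[32, 38] (size 2, min 32) -> median=22
Step 6: insert 3 -> lo=[3, 19, 21] (size 3, max 21) hi=[22, 32, 38] (size 3, min 22) -> median=21.5
Step 7: insert 42 -> lo=[3, 19, 21, 22] (size 4, max 22) hi=[32, 38, 42] (size 3, min 32) -> median=22
Step 8: insert 21 -> lo=[3, 19, 21, 21] (size 4, max 21) hi=[22, 32, 38, 42] (size 4, min 22) -> median=21.5
Step 9: insert 4 -> lo=[3, 4, 19, 21, 21] (size 5, max 21) hi=[22, 32, 38, 42] (size 4, min 22) -> median=21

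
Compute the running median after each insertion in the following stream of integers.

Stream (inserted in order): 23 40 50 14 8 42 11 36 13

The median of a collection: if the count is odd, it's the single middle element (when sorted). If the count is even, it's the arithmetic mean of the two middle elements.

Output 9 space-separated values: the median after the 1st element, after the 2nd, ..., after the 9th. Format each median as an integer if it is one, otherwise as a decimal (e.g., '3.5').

Answer: 23 31.5 40 31.5 23 31.5 23 29.5 23

Derivation:
Step 1: insert 23 -> lo=[23] (size 1, max 23) hi=[] (size 0) -> median=23
Step 2: insert 40 -> lo=[23] (size 1, max 23) hi=[40] (size 1, min 40) -> median=31.5
Step 3: insert 50 -> lo=[23, 40] (size 2, max 40) hi=[50] (size 1, min 50) -> median=40
Step 4: insert 14 -> lo=[14, 23] (size 2, max 23) hi=[40, 50] (size 2, min 40) -> median=31.5
Step 5: insert 8 -> lo=[8, 14, 23] (size 3, max 23) hi=[40, 50] (size 2, min 40) -> median=23
Step 6: insert 42 -> lo=[8, 14, 23] (size 3, max 23) hi=[40, 42, 50] (size 3, min 40) -> median=31.5
Step 7: insert 11 -> lo=[8, 11, 14, 23] (size 4, max 23) hi=[40, 42, 50] (size 3, min 40) -> median=23
Step 8: insert 36 -> lo=[8, 11, 14, 23] (size 4, max 23) hi=[36, 40, 42, 50] (size 4, min 36) -> median=29.5
Step 9: insert 13 -> lo=[8, 11, 13, 14, 23] (size 5, max 23) hi=[36, 40, 42, 50] (size 4, min 36) -> median=23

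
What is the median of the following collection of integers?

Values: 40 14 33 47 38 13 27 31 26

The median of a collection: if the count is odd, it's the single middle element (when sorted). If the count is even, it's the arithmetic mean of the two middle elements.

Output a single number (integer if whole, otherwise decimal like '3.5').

Step 1: insert 40 -> lo=[40] (size 1, max 40) hi=[] (size 0) -> median=40
Step 2: insert 14 -> lo=[14] (size 1, max 14) hi=[40] (size 1, min 40) -> median=27
Step 3: insert 33 -> lo=[14, 33] (size 2, max 33) hi=[40] (size 1, min 40) -> median=33
Step 4: insert 47 -> lo=[14, 33] (size 2, max 33) hi=[40, 47] (size 2, min 40) -> median=36.5
Step 5: insert 38 -> lo=[14, 33, 38] (size 3, max 38) hi=[40, 47] (size 2, min 40) -> median=38
Step 6: insert 13 -> lo=[13, 14, 33] (size 3, max 33) hi=[38, 40, 47] (size 3, min 38) -> median=35.5
Step 7: insert 27 -> lo=[13, 14, 27, 33] (size 4, max 33) hi=[38, 40, 47] (size 3, min 38) -> median=33
Step 8: insert 31 -> lo=[13, 14, 27, 31] (size 4, max 31) hi=[33, 38, 40, 47] (size 4, min 33) -> median=32
Step 9: insert 26 -> lo=[13, 14, 26, 27, 31] (size 5, max 31) hi=[33, 38, 40, 47] (size 4, min 33) -> median=31

Answer: 31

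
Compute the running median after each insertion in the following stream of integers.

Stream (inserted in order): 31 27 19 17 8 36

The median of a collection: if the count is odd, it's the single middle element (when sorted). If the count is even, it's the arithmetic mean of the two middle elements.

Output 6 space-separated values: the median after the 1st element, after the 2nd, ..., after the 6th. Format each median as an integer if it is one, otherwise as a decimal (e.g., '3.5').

Answer: 31 29 27 23 19 23

Derivation:
Step 1: insert 31 -> lo=[31] (size 1, max 31) hi=[] (size 0) -> median=31
Step 2: insert 27 -> lo=[27] (size 1, max 27) hi=[31] (size 1, min 31) -> median=29
Step 3: insert 19 -> lo=[19, 27] (size 2, max 27) hi=[31] (size 1, min 31) -> median=27
Step 4: insert 17 -> lo=[17, 19] (size 2, max 19) hi=[27, 31] (size 2, min 27) -> median=23
Step 5: insert 8 -> lo=[8, 17, 19] (size 3, max 19) hi=[27, 31] (size 2, min 27) -> median=19
Step 6: insert 36 -> lo=[8, 17, 19] (size 3, max 19) hi=[27, 31, 36] (size 3, min 27) -> median=23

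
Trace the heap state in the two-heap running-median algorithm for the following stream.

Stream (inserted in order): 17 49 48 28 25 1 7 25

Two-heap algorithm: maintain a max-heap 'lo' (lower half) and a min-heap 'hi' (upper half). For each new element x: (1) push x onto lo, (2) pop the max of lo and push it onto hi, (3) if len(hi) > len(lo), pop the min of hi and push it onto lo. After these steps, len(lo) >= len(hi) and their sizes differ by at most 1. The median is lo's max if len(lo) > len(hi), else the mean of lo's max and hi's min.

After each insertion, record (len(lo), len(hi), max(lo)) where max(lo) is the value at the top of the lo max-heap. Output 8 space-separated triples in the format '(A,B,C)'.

Step 1: insert 17 -> lo=[17] hi=[] -> (len(lo)=1, len(hi)=0, max(lo)=17)
Step 2: insert 49 -> lo=[17] hi=[49] -> (len(lo)=1, len(hi)=1, max(lo)=17)
Step 3: insert 48 -> lo=[17, 48] hi=[49] -> (len(lo)=2, len(hi)=1, max(lo)=48)
Step 4: insert 28 -> lo=[17, 28] hi=[48, 49] -> (len(lo)=2, len(hi)=2, max(lo)=28)
Step 5: insert 25 -> lo=[17, 25, 28] hi=[48, 49] -> (len(lo)=3, len(hi)=2, max(lo)=28)
Step 6: insert 1 -> lo=[1, 17, 25] hi=[28, 48, 49] -> (len(lo)=3, len(hi)=3, max(lo)=25)
Step 7: insert 7 -> lo=[1, 7, 17, 25] hi=[28, 48, 49] -> (len(lo)=4, len(hi)=3, max(lo)=25)
Step 8: insert 25 -> lo=[1, 7, 17, 25] hi=[25, 28, 48, 49] -> (len(lo)=4, len(hi)=4, max(lo)=25)

Answer: (1,0,17) (1,1,17) (2,1,48) (2,2,28) (3,2,28) (3,3,25) (4,3,25) (4,4,25)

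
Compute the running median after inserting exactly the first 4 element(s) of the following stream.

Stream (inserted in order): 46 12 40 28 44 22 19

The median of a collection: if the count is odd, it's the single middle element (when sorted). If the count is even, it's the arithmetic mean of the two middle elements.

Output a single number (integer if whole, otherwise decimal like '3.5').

Step 1: insert 46 -> lo=[46] (size 1, max 46) hi=[] (size 0) -> median=46
Step 2: insert 12 -> lo=[12] (size 1, max 12) hi=[46] (size 1, min 46) -> median=29
Step 3: insert 40 -> lo=[12, 40] (size 2, max 40) hi=[46] (size 1, min 46) -> median=40
Step 4: insert 28 -> lo=[12, 28] (size 2, max 28) hi=[40, 46] (size 2, min 40) -> median=34

Answer: 34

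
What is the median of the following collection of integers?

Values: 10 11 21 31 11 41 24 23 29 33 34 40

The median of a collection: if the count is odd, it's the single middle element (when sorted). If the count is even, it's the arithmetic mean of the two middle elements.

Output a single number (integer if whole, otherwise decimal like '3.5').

Answer: 26.5

Derivation:
Step 1: insert 10 -> lo=[10] (size 1, max 10) hi=[] (size 0) -> median=10
Step 2: insert 11 -> lo=[10] (size 1, max 10) hi=[11] (size 1, min 11) -> median=10.5
Step 3: insert 21 -> lo=[10, 11] (size 2, max 11) hi=[21] (size 1, min 21) -> median=11
Step 4: insert 31 -> lo=[10, 11] (size 2, max 11) hi=[21, 31] (size 2, min 21) -> median=16
Step 5: insert 11 -> lo=[10, 11, 11] (size 3, max 11) hi=[21, 31] (size 2, min 21) -> median=11
Step 6: insert 41 -> lo=[10, 11, 11] (size 3, max 11) hi=[21, 31, 41] (size 3, min 21) -> median=16
Step 7: insert 24 -> lo=[10, 11, 11, 21] (size 4, max 21) hi=[24, 31, 41] (size 3, min 24) -> median=21
Step 8: insert 23 -> lo=[10, 11, 11, 21] (size 4, max 21) hi=[23, 24, 31, 41] (size 4, min 23) -> median=22
Step 9: insert 29 -> lo=[10, 11, 11, 21, 23] (size 5, max 23) hi=[24, 29, 31, 41] (size 4, min 24) -> median=23
Step 10: insert 33 -> lo=[10, 11, 11, 21, 23] (size 5, max 23) hi=[24, 29, 31, 33, 41] (size 5, min 24) -> median=23.5
Step 11: insert 34 -> lo=[10, 11, 11, 21, 23, 24] (size 6, max 24) hi=[29, 31, 33, 34, 41] (size 5, min 29) -> median=24
Step 12: insert 40 -> lo=[10, 11, 11, 21, 23, 24] (size 6, max 24) hi=[29, 31, 33, 34, 40, 41] (size 6, min 29) -> median=26.5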